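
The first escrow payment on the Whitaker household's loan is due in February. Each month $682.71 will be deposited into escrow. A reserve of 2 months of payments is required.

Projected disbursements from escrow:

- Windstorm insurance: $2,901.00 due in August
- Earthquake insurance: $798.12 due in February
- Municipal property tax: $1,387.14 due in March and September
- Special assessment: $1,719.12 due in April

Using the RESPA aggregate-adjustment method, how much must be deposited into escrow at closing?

Cushion = 2 × $682.71 = $1,365.42
Trial balance (start $0, +$682.71 each month, − disbursements):
  Feb: +$682.71 − $798.12 → -$115.41
  Mar: +$682.71 − $1,387.14 → -$819.84
  Apr: +$682.71 − $1,719.12 → -$1,856.25
  May: +$682.71 → -$1,173.54
  Jun: +$682.71 → -$490.83
  Jul: +$682.71 → $191.88
  Aug: +$682.71 − $2,901.00 → -$2,026.41
  Sep: +$682.71 − $1,387.14 → -$2,730.84
  Oct: +$682.71 → -$2,048.13
  Nov: +$682.71 → -$1,365.42
  Dec: +$682.71 → -$682.71
  Jan: +$682.71 → $0.00
Lowest trial balance = -$2,730.84 (Sep)
Initial deposit = cushion − low point = $1,365.42 − (-$2,730.84) = $4,096.26

$4,096.26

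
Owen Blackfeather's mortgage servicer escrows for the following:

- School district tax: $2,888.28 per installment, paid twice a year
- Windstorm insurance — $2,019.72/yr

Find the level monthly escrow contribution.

School district tax — $2,888.28 × 2 = $5,776.56
Windstorm insurance — $2,019.72
Combined annual = $5,776.56 + $2,019.72 = $7,796.28
Monthly = $7,796.28 / 12 = $649.69

$649.69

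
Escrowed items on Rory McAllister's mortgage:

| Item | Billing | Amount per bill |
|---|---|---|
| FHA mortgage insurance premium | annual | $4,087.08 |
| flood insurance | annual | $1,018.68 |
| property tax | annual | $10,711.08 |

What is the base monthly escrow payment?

FHA mortgage insurance premium: $4,087.08
Flood insurance: $1,018.68
Property tax: $10,711.08
Annual escrow total = $4,087.08 + $1,018.68 + $10,711.08 = $15,816.84
Monthly escrow = $15,816.84 ÷ 12 = $1,318.07

$1,318.07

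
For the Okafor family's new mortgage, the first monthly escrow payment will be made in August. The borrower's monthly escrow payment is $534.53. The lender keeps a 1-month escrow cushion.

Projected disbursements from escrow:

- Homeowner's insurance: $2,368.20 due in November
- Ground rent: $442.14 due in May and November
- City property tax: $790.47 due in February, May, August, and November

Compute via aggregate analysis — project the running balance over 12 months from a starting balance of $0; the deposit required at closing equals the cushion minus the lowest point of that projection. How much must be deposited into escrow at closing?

$2,787.69

Cushion = 1 × $534.53 = $534.53
Trial balance (start $0, +$534.53 each month, − disbursements):
  Aug: +$534.53 − $790.47 → -$255.94
  Sep: +$534.53 → $278.59
  Oct: +$534.53 → $813.12
  Nov: +$534.53 − $3,600.81 → -$2,253.16
  Dec: +$534.53 → -$1,718.63
  Jan: +$534.53 → -$1,184.10
  Feb: +$534.53 − $790.47 → -$1,440.04
  Mar: +$534.53 → -$905.51
  Apr: +$534.53 → -$370.98
  May: +$534.53 − $1,232.61 → -$1,069.06
  Jun: +$534.53 → -$534.53
  Jul: +$534.53 → $0.00
Lowest trial balance = -$2,253.16 (Nov)
Initial deposit = cushion − low point = $534.53 − (-$2,253.16) = $2,787.69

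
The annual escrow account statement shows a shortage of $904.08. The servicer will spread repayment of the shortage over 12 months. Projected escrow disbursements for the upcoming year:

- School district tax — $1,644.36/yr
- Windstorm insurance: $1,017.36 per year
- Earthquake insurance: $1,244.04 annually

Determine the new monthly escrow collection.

School district tax: $1,644.36/yr
Windstorm insurance: $1,017.36/yr
Earthquake insurance: $1,244.04/yr
Total annual escrow = $1,644.36 + $1,017.36 + $1,244.04 = $3,905.76
Per month = $3,905.76 ÷ 12 = $325.48
Shortage per month = $904.08 ÷ 12 = $75.34
New monthly escrow = $325.48 + $75.34 = $400.82

$400.82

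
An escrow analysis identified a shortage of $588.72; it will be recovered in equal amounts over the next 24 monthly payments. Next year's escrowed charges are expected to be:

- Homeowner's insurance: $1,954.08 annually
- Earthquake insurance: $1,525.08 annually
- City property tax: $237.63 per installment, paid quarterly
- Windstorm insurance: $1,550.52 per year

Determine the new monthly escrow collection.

Homeowner's insurance — $1,954.08
Earthquake insurance — $1,525.08
City property tax — $237.63 × 4 = $950.52
Windstorm insurance — $1,550.52
Combined annual = $1,954.08 + $1,525.08 + $950.52 + $1,550.52 = $5,980.20
Per month = $5,980.20 / 12 = $498.35
Shortage spread = $588.72 / 24 = $24.53/mo
New monthly escrow = $498.35 + $24.53 = $522.88

$522.88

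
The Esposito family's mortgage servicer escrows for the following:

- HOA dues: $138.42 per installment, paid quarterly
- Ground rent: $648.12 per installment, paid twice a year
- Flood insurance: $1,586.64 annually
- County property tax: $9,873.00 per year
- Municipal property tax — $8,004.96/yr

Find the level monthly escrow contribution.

HOA dues — $138.42 × 4 = $553.68/yr
Ground rent — $648.12 × 2 = $1,296.24/yr
Flood insurance — $1,586.64/yr
County property tax — $9,873.00/yr
Municipal property tax — $8,004.96/yr
Combined annual = $553.68 + $1,296.24 + $1,586.64 + $9,873.00 + $8,004.96 = $21,314.52
Monthly escrow = $21,314.52 ÷ 12 = $1,776.21

$1,776.21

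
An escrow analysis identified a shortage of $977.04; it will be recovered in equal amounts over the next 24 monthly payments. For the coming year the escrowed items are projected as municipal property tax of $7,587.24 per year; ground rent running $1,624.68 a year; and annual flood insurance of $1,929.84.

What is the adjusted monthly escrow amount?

$969.19

Municipal property tax — $7,587.24 per year
Ground rent — $1,624.68 per year
Flood insurance — $1,929.84 per year
Total annual escrow = $11,141.76
Monthly = $11,141.76 / 12 = $928.48
Monthly shortage recovery: $977.04 / 24 = $40.71
New monthly escrow = $928.48 + $40.71 = $969.19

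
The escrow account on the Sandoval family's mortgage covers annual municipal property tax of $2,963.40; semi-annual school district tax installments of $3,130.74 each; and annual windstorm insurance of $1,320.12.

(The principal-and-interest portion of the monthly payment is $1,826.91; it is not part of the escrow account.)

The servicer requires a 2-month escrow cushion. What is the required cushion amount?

Municipal property tax — $2,963.40
School district tax — $3,130.74 × 2 = $6,261.48
Windstorm insurance — $1,320.12
Combined annual = $10,545.00
Per month = $10,545.00 ÷ 12 = $878.75
Required cushion = 2 × $878.75 = $1,757.50

$1,757.50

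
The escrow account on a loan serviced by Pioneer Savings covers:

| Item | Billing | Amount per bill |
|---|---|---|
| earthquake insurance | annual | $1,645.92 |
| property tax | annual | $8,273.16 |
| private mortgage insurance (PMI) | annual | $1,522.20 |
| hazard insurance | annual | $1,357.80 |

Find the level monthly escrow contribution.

Earthquake insurance = $1,645.92 per year
Property tax = $8,273.16 per year
Private mortgage insurance (PMI) = $1,522.20 per year
Hazard insurance = $1,357.80 per year
Annual escrow total = $1,645.92 + $8,273.16 + $1,522.20 + $1,357.80 = $12,799.08
Monthly escrow = $12,799.08 / 12 = $1,066.59

$1,066.59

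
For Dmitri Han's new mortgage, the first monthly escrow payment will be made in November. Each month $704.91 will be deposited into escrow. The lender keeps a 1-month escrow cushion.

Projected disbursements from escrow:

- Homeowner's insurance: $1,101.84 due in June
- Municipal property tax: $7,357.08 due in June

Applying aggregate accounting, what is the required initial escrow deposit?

Cushion = 1 × $704.91 = $704.91
Trial balance (start $0, +$704.91 each month, − disbursements):
  Nov: +$704.91 → $704.91
  Dec: +$704.91 → $1,409.82
  Jan: +$704.91 → $2,114.73
  Feb: +$704.91 → $2,819.64
  Mar: +$704.91 → $3,524.55
  Apr: +$704.91 → $4,229.46
  May: +$704.91 → $4,934.37
  Jun: +$704.91 − $8,458.92 → -$2,819.64
  Jul: +$704.91 → -$2,114.73
  Aug: +$704.91 → -$1,409.82
  Sep: +$704.91 → -$704.91
  Oct: +$704.91 → $0.00
Lowest trial balance = -$2,819.64 (Jun)
Initial deposit = cushion − low point = $704.91 − (-$2,819.64) = $3,524.55

$3,524.55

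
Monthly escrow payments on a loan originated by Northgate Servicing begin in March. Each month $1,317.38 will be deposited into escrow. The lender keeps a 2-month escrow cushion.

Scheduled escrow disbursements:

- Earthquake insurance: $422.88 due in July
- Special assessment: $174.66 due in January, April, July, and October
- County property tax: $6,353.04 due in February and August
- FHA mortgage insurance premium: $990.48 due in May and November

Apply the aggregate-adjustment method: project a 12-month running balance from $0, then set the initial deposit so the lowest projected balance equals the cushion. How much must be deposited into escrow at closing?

Cushion = 2 × $1,317.38 = $2,634.76
Trial balance (start $0, +$1,317.38 each month, − disbursements):
  Mar: +$1,317.38 → $1,317.38
  Apr: +$1,317.38 − $174.66 → $2,460.10
  May: +$1,317.38 − $990.48 → $2,787.00
  Jun: +$1,317.38 → $4,104.38
  Jul: +$1,317.38 − $597.54 → $4,824.22
  Aug: +$1,317.38 − $6,353.04 → -$211.44
  Sep: +$1,317.38 → $1,105.94
  Oct: +$1,317.38 − $174.66 → $2,248.66
  Nov: +$1,317.38 − $990.48 → $2,575.56
  Dec: +$1,317.38 → $3,892.94
  Jan: +$1,317.38 − $174.66 → $5,035.66
  Feb: +$1,317.38 − $6,353.04 → $0.00
Lowest trial balance = -$211.44 (Aug)
Initial deposit = cushion − low point = $2,634.76 − (-$211.44) = $2,846.20

$2,846.20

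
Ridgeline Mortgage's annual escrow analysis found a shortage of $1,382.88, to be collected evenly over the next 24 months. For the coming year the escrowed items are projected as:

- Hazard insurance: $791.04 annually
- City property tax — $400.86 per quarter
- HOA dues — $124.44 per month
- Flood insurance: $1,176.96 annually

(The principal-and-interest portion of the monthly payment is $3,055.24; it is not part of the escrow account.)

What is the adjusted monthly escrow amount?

Hazard insurance: $791.04 per year
City property tax: $400.86 × 4 = $1,603.44 per year
HOA dues: $124.44 × 12 = $1,493.28 per year
Flood insurance: $1,176.96 per year
Total annual escrow = $791.04 + $1,603.44 + $1,493.28 + $1,176.96 = $5,064.72
Per month = $5,064.72 ÷ 12 = $422.06
Monthly shortage recovery: $1,382.88 ÷ 24 = $57.62
New monthly escrow = $422.06 + $57.62 = $479.68

$479.68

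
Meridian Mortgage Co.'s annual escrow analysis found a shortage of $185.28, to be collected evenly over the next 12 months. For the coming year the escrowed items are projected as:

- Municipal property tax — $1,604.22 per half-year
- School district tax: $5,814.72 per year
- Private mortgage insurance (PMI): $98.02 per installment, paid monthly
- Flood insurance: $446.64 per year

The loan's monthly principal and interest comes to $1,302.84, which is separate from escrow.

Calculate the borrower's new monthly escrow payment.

Municipal property tax: $1,604.22 × 2 = $3,208.44 annually
School district tax: $5,814.72 annually
Private mortgage insurance (PMI): $98.02 × 12 = $1,176.24 annually
Flood insurance: $446.64 annually
Total per year = $10,646.04
Per month = $10,646.04 ÷ 12 = $887.17
Monthly shortage recovery: $185.28 ÷ 12 = $15.44
New monthly escrow = $887.17 + $15.44 = $902.61

$902.61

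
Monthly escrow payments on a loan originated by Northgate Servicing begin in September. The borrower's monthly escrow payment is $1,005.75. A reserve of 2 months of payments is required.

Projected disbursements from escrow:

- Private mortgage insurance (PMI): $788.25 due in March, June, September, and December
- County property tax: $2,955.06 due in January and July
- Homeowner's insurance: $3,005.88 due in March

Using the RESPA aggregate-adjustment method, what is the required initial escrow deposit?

$3,296.94

Cushion = 2 × $1,005.75 = $2,011.50
Trial balance (start $0, +$1,005.75 each month, − disbursements):
  Sep: +$1,005.75 − $788.25 → $217.50
  Oct: +$1,005.75 → $1,223.25
  Nov: +$1,005.75 → $2,229.00
  Dec: +$1,005.75 − $788.25 → $2,446.50
  Jan: +$1,005.75 − $2,955.06 → $497.19
  Feb: +$1,005.75 → $1,502.94
  Mar: +$1,005.75 − $3,794.13 → -$1,285.44
  Apr: +$1,005.75 → -$279.69
  May: +$1,005.75 → $726.06
  Jun: +$1,005.75 − $788.25 → $943.56
  Jul: +$1,005.75 − $2,955.06 → -$1,005.75
  Aug: +$1,005.75 → $0.00
Lowest trial balance = -$1,285.44 (Mar)
Initial deposit = cushion − low point = $2,011.50 − (-$1,285.44) = $3,296.94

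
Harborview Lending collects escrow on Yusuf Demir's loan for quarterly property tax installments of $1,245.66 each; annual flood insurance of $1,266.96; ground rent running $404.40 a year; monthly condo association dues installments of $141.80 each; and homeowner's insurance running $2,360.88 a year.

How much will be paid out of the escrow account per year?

$10,716.48

Property tax: $1,245.66 × 4 = $4,982.64 annually
Flood insurance: $1,266.96 annually
Ground rent: $404.40 annually
Condo association dues: $141.80 × 12 = $1,701.60 annually
Homeowner's insurance: $2,360.88 annually
Total per year = $4,982.64 + $1,266.96 + $404.40 + $1,701.60 + $2,360.88 = $10,716.48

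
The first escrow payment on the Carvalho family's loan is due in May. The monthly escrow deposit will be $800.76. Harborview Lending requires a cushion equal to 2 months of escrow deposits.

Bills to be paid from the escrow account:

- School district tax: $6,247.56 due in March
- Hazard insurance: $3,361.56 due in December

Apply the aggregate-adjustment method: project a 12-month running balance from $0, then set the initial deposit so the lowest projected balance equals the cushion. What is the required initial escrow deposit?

Cushion = 2 × $800.76 = $1,601.52
Trial balance (start $0, +$800.76 each month, − disbursements):
  May: +$800.76 → $800.76
  Jun: +$800.76 → $1,601.52
  Jul: +$800.76 → $2,402.28
  Aug: +$800.76 → $3,203.04
  Sep: +$800.76 → $4,003.80
  Oct: +$800.76 → $4,804.56
  Nov: +$800.76 → $5,605.32
  Dec: +$800.76 − $3,361.56 → $3,044.52
  Jan: +$800.76 → $3,845.28
  Feb: +$800.76 → $4,646.04
  Mar: +$800.76 − $6,247.56 → -$800.76
  Apr: +$800.76 → $0.00
Lowest trial balance = -$800.76 (Mar)
Initial deposit = cushion − low point = $1,601.52 − (-$800.76) = $2,402.28

$2,402.28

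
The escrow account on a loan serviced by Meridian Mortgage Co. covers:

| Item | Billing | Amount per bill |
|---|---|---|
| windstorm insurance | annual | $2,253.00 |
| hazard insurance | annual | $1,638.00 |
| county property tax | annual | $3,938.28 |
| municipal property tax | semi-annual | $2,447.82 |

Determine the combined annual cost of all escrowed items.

Windstorm insurance = $2,253.00/yr
Hazard insurance = $1,638.00/yr
County property tax = $3,938.28/yr
Municipal property tax = $2,447.82 × 2 = $4,895.64/yr
Combined annual = $12,724.92

$12,724.92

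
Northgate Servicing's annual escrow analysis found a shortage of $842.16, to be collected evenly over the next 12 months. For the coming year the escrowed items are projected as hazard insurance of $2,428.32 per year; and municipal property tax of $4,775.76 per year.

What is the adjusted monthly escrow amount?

Hazard insurance: $2,428.32
Municipal property tax: $4,775.76
Total per year = $7,204.08
Per month = $7,204.08 ÷ 12 = $600.34
Shortage per month = $842.16 / 12 = $70.18
Adjusted monthly = $600.34 + $70.18 = $670.52

$670.52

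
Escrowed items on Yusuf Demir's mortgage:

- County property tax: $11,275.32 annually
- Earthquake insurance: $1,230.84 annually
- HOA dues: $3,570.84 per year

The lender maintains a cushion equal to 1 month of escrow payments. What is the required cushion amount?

$1,339.75

County property tax: $11,275.32 per year
Earthquake insurance: $1,230.84 per year
HOA dues: $3,570.84 per year
Total per year = $11,275.32 + $1,230.84 + $3,570.84 = $16,077.00
Monthly = $16,077.00 ÷ 12 = $1,339.75
Required cushion = 1 × $1,339.75 = $1,339.75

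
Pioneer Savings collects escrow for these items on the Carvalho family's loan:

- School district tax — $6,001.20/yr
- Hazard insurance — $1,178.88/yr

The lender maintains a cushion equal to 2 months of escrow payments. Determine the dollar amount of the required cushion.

$1,196.68

School district tax — $6,001.20 annually
Hazard insurance — $1,178.88 annually
Combined annual = $6,001.20 + $1,178.88 = $7,180.08
Per month = $7,180.08 ÷ 12 = $598.34
Required cushion = 2 × $598.34 = $1,196.68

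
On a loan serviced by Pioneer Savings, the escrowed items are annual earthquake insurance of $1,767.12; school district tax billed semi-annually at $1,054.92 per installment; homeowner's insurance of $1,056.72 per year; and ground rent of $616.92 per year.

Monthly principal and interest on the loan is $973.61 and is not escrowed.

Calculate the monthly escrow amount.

$462.55

Earthquake insurance: $1,767.12 annually
School district tax: $1,054.92 × 2 = $2,109.84 annually
Homeowner's insurance: $1,056.72 annually
Ground rent: $616.92 annually
Total per year = $5,550.60
Per month = $5,550.60 ÷ 12 = $462.55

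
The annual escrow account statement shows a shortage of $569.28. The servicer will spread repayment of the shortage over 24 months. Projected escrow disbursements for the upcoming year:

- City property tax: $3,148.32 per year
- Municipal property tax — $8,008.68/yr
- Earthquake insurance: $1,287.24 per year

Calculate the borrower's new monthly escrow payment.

$1,060.74

City property tax — $3,148.32
Municipal property tax — $8,008.68
Earthquake insurance — $1,287.24
Total per year = $3,148.32 + $8,008.68 + $1,287.24 = $12,444.24
Monthly = $12,444.24 / 12 = $1,037.02
Shortage spread = $569.28 ÷ 24 = $23.72/mo
Adjusted monthly = $1,037.02 + $23.72 = $1,060.74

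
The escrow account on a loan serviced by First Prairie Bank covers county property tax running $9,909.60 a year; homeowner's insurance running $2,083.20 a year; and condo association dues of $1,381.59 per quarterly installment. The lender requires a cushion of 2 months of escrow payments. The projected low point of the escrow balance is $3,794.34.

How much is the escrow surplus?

$874.48

County property tax: $9,909.60 per year
Homeowner's insurance: $2,083.20 per year
Condo association dues: $1,381.59 × 4 = $5,526.36 per year
Yearly total = $9,909.60 + $2,083.20 + $5,526.36 = $17,519.16
Monthly = $17,519.16 ÷ 12 = $1,459.93
Required cushion = 2 × $1,459.93 = $2,919.86
Surplus = $3,794.34 − $2,919.86 = $874.48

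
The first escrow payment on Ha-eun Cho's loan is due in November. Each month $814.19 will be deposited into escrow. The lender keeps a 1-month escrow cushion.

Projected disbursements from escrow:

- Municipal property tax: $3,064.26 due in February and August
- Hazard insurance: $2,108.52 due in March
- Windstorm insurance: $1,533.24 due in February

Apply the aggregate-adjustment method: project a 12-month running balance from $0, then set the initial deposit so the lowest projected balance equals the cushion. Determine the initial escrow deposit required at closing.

$3,449.26

Cushion = 1 × $814.19 = $814.19
Trial balance (start $0, +$814.19 each month, − disbursements):
  Nov: +$814.19 → $814.19
  Dec: +$814.19 → $1,628.38
  Jan: +$814.19 → $2,442.57
  Feb: +$814.19 − $4,597.50 → -$1,340.74
  Mar: +$814.19 − $2,108.52 → -$2,635.07
  Apr: +$814.19 → -$1,820.88
  May: +$814.19 → -$1,006.69
  Jun: +$814.19 → -$192.50
  Jul: +$814.19 → $621.69
  Aug: +$814.19 − $3,064.26 → -$1,628.38
  Sep: +$814.19 → -$814.19
  Oct: +$814.19 → $0.00
Lowest trial balance = -$2,635.07 (Mar)
Initial deposit = cushion − low point = $814.19 − (-$2,635.07) = $3,449.26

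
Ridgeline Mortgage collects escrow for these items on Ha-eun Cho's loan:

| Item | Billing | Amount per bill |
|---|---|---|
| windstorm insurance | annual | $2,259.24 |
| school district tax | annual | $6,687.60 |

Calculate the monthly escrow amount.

Windstorm insurance = $2,259.24/yr
School district tax = $6,687.60/yr
Yearly total = $2,259.24 + $6,687.60 = $8,946.84
Monthly escrow = $8,946.84 / 12 = $745.57

$745.57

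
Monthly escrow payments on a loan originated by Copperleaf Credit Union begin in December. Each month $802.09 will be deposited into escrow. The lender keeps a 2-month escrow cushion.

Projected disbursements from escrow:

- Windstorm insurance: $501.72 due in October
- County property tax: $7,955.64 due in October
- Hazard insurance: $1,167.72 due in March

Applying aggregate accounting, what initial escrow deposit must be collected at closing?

Cushion = 2 × $802.09 = $1,604.18
Trial balance (start $0, +$802.09 each month, − disbursements):
  Dec: +$802.09 → $802.09
  Jan: +$802.09 → $1,604.18
  Feb: +$802.09 → $2,406.27
  Mar: +$802.09 − $1,167.72 → $2,040.64
  Apr: +$802.09 → $2,842.73
  May: +$802.09 → $3,644.82
  Jun: +$802.09 → $4,446.91
  Jul: +$802.09 → $5,249.00
  Aug: +$802.09 → $6,051.09
  Sep: +$802.09 → $6,853.18
  Oct: +$802.09 − $8,457.36 → -$802.09
  Nov: +$802.09 → $0.00
Lowest trial balance = -$802.09 (Oct)
Initial deposit = cushion − low point = $1,604.18 − (-$802.09) = $2,406.27

$2,406.27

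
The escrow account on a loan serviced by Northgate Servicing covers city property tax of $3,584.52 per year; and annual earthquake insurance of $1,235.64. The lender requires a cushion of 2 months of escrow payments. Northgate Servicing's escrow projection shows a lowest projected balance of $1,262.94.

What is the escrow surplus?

City property tax = $3,584.52
Earthquake insurance = $1,235.64
Annual escrow total = $3,584.52 + $1,235.64 = $4,820.16
Monthly = $4,820.16 ÷ 12 = $401.68
Required cushion = 2 × $401.68 = $803.36
Surplus = $1,262.94 − $803.36 = $459.58

$459.58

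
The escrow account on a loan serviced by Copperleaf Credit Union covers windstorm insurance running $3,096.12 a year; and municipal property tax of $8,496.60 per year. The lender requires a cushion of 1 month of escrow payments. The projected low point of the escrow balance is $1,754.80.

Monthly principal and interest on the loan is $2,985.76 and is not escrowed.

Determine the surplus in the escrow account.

$788.74

Windstorm insurance: $3,096.12
Municipal property tax: $8,496.60
Annual escrow total = $3,096.12 + $8,496.60 = $11,592.72
Base monthly escrow = $11,592.72 ÷ 12 = $966.06
Required reserve = 1 × $966.06 = $966.06
Surplus = $1,754.80 − $966.06 = $788.74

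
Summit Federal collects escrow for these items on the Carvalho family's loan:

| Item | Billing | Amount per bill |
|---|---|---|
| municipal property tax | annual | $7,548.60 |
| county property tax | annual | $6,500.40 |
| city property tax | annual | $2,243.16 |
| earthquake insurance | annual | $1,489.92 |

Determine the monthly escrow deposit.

Municipal property tax: $7,548.60 annually
County property tax: $6,500.40 annually
City property tax: $2,243.16 annually
Earthquake insurance: $1,489.92 annually
Annual escrow total = $17,782.08
Per month = $17,782.08 / 12 = $1,481.84

$1,481.84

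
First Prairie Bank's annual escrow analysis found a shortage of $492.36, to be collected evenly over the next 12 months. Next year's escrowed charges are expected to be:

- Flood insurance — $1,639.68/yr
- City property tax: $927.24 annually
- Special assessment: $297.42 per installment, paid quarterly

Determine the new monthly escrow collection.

Flood insurance: $1,639.68 per year
City property tax: $927.24 per year
Special assessment: $297.42 × 4 = $1,189.68 per year
Total per year = $3,756.60
Per month = $3,756.60 ÷ 12 = $313.05
Shortage spread = $492.36 / 12 = $41.03/mo
Adjusted monthly = $313.05 + $41.03 = $354.08

$354.08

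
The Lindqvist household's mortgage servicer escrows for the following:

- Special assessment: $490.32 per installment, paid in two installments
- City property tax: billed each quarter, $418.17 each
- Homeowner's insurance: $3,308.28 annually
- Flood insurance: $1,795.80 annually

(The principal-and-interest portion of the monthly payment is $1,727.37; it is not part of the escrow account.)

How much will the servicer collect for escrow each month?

$646.45

Special assessment: $490.32 × 2 = $980.64 per year
City property tax: $418.17 × 4 = $1,672.68 per year
Homeowner's insurance: $3,308.28 per year
Flood insurance: $1,795.80 per year
Yearly total = $980.64 + $1,672.68 + $3,308.28 + $1,795.80 = $7,757.40
Monthly = $7,757.40 ÷ 12 = $646.45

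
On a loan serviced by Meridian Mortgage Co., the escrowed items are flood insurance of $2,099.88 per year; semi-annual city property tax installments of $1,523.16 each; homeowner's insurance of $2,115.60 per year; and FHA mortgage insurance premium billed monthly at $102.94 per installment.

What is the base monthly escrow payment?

Flood insurance — $2,099.88/yr
City property tax — $1,523.16 × 2 = $3,046.32/yr
Homeowner's insurance — $2,115.60/yr
FHA mortgage insurance premium — $102.94 × 12 = $1,235.28/yr
Yearly total = $8,497.08
Base monthly escrow = $8,497.08 ÷ 12 = $708.09

$708.09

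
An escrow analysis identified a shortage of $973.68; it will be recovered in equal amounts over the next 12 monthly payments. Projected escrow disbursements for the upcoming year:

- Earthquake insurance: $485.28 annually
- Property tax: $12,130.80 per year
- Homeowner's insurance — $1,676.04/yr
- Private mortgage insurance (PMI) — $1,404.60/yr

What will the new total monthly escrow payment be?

$1,389.20

Earthquake insurance — $485.28/yr
Property tax — $12,130.80/yr
Homeowner's insurance — $1,676.04/yr
Private mortgage insurance (PMI) — $1,404.60/yr
Yearly total = $15,696.72
Per month = $15,696.72 ÷ 12 = $1,308.06
Shortage per month = $973.68 / 12 = $81.14
Adjusted monthly = $1,308.06 + $81.14 = $1,389.20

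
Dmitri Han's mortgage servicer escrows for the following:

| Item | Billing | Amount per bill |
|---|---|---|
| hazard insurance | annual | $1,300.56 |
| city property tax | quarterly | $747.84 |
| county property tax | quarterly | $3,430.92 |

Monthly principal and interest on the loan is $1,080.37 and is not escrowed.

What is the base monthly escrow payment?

$1,501.30

Hazard insurance: $1,300.56 per year
City property tax: $747.84 × 4 = $2,991.36 per year
County property tax: $3,430.92 × 4 = $13,723.68 per year
Total per year = $1,300.56 + $2,991.36 + $13,723.68 = $18,015.60
Monthly = $18,015.60 ÷ 12 = $1,501.30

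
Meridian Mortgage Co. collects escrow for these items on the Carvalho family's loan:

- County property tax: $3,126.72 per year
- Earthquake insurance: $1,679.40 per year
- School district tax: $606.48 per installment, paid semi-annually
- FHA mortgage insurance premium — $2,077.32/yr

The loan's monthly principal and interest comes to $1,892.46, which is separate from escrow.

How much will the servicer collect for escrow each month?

$674.70

County property tax — $3,126.72/yr
Earthquake insurance — $1,679.40/yr
School district tax — $606.48 × 2 = $1,212.96/yr
FHA mortgage insurance premium — $2,077.32/yr
Total annual escrow = $8,096.40
Per month = $8,096.40 ÷ 12 = $674.70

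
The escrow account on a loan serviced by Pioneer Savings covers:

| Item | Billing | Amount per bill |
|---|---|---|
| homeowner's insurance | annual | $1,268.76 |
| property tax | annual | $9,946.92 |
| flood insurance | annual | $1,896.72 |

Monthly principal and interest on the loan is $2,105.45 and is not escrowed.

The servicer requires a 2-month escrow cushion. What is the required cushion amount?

$2,185.40

Homeowner's insurance: $1,268.76 annually
Property tax: $9,946.92 annually
Flood insurance: $1,896.72 annually
Annual escrow total = $1,268.76 + $9,946.92 + $1,896.72 = $13,112.40
Base monthly escrow = $13,112.40 / 12 = $1,092.70
Reserve = 2 × $1,092.70 = $2,185.40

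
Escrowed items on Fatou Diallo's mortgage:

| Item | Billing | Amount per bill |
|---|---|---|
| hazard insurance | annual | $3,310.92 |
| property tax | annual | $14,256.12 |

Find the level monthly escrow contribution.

$1,463.92

Hazard insurance — $3,310.92
Property tax — $14,256.12
Total annual escrow = $3,310.92 + $14,256.12 = $17,567.04
Monthly = $17,567.04 / 12 = $1,463.92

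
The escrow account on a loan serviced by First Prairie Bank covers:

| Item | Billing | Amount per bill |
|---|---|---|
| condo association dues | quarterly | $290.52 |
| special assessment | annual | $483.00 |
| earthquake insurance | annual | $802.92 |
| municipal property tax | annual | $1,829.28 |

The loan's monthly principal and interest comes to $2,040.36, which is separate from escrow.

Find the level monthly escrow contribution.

$356.44

Condo association dues: $290.52 × 4 = $1,162.08
Special assessment: $483.00
Earthquake insurance: $802.92
Municipal property tax: $1,829.28
Annual escrow total = $1,162.08 + $483.00 + $802.92 + $1,829.28 = $4,277.28
Monthly escrow = $4,277.28 ÷ 12 = $356.44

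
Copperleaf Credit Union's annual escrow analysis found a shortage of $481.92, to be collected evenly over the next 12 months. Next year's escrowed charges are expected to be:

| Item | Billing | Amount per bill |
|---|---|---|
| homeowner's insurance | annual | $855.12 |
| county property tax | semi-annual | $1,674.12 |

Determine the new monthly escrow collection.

$390.44

Homeowner's insurance — $855.12 annually
County property tax — $1,674.12 × 2 = $3,348.24 annually
Annual escrow total = $855.12 + $3,348.24 = $4,203.36
Monthly escrow = $4,203.36 ÷ 12 = $350.28
Shortage per month = $481.92 / 12 = $40.16
New monthly escrow = $350.28 + $40.16 = $390.44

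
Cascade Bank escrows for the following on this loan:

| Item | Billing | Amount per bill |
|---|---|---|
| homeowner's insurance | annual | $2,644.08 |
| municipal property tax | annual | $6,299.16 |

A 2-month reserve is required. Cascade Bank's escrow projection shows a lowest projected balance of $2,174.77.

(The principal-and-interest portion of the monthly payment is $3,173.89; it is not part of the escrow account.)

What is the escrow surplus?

$684.23

Homeowner's insurance = $2,644.08/yr
Municipal property tax = $6,299.16/yr
Combined annual = $2,644.08 + $6,299.16 = $8,943.24
Base monthly escrow = $8,943.24 ÷ 12 = $745.27
Required cushion = 2 × $745.27 = $1,490.54
Surplus = $2,174.77 − $1,490.54 = $684.23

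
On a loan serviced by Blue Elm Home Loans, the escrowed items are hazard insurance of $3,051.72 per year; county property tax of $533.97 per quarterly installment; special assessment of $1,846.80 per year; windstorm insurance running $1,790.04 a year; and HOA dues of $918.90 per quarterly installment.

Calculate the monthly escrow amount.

$1,041.67

Hazard insurance: $3,051.72 per year
County property tax: $533.97 × 4 = $2,135.88 per year
Special assessment: $1,846.80 per year
Windstorm insurance: $1,790.04 per year
HOA dues: $918.90 × 4 = $3,675.60 per year
Total per year = $3,051.72 + $2,135.88 + $1,846.80 + $1,790.04 + $3,675.60 = $12,500.04
Base monthly escrow = $12,500.04 ÷ 12 = $1,041.67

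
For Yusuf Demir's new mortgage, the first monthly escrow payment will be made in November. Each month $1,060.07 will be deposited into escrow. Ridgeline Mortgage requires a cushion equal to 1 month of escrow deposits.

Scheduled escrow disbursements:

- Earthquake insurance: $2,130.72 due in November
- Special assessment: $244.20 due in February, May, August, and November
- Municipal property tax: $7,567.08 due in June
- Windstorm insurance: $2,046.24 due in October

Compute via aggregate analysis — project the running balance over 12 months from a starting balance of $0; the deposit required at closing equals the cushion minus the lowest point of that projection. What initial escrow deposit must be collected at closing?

$3,009.91

Cushion = 1 × $1,060.07 = $1,060.07
Trial balance (start $0, +$1,060.07 each month, − disbursements):
  Nov: +$1,060.07 − $2,374.92 → -$1,314.85
  Dec: +$1,060.07 → -$254.78
  Jan: +$1,060.07 → $805.29
  Feb: +$1,060.07 − $244.20 → $1,621.16
  Mar: +$1,060.07 → $2,681.23
  Apr: +$1,060.07 → $3,741.30
  May: +$1,060.07 − $244.20 → $4,557.17
  Jun: +$1,060.07 − $7,567.08 → -$1,949.84
  Jul: +$1,060.07 → -$889.77
  Aug: +$1,060.07 − $244.20 → -$73.90
  Sep: +$1,060.07 → $986.17
  Oct: +$1,060.07 − $2,046.24 → $0.00
Lowest trial balance = -$1,949.84 (Jun)
Initial deposit = cushion − low point = $1,060.07 − (-$1,949.84) = $3,009.91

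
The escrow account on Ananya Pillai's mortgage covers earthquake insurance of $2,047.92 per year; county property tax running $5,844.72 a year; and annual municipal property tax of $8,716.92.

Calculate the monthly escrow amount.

$1,384.13

Earthquake insurance: $2,047.92/yr
County property tax: $5,844.72/yr
Municipal property tax: $8,716.92/yr
Total per year = $2,047.92 + $5,844.72 + $8,716.92 = $16,609.56
Monthly escrow = $16,609.56 / 12 = $1,384.13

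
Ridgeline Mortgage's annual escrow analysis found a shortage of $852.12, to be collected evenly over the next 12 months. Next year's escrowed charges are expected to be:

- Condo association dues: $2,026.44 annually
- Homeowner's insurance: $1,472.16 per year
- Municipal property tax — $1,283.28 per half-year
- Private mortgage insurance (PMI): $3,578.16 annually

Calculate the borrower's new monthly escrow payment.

$874.62

Condo association dues = $2,026.44/yr
Homeowner's insurance = $1,472.16/yr
Municipal property tax = $1,283.28 × 2 = $2,566.56/yr
Private mortgage insurance (PMI) = $3,578.16/yr
Total per year = $2,026.44 + $1,472.16 + $2,566.56 + $3,578.16 = $9,643.32
Monthly escrow = $9,643.32 / 12 = $803.61
Shortage per month = $852.12 ÷ 12 = $71.01
Adjusted monthly = $803.61 + $71.01 = $874.62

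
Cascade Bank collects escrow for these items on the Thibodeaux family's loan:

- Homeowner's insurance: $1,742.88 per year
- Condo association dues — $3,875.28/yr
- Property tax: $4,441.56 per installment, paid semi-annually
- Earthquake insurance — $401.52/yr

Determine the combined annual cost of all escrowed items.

Homeowner's insurance = $1,742.88/yr
Condo association dues = $3,875.28/yr
Property tax = $4,441.56 × 2 = $8,883.12/yr
Earthquake insurance = $401.52/yr
Combined annual = $14,902.80

$14,902.80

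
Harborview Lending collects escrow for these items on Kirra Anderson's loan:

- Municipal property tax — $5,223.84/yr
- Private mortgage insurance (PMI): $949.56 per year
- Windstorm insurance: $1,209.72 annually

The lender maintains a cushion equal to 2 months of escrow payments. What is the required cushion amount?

Municipal property tax: $5,223.84 per year
Private mortgage insurance (PMI): $949.56 per year
Windstorm insurance: $1,209.72 per year
Total annual escrow = $5,223.84 + $949.56 + $1,209.72 = $7,383.12
Per month = $7,383.12 ÷ 12 = $615.26
Reserve = 2 × $615.26 = $1,230.52

$1,230.52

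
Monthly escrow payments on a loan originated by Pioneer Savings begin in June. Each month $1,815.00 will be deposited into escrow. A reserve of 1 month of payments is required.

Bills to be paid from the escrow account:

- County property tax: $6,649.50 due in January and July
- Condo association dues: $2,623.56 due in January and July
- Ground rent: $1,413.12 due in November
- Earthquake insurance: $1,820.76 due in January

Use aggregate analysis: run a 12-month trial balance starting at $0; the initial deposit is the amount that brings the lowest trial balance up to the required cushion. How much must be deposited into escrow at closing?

Cushion = 1 × $1,815.00 = $1,815.00
Trial balance (start $0, +$1,815.00 each month, − disbursements):
  Jun: +$1,815.00 → $1,815.00
  Jul: +$1,815.00 − $9,273.06 → -$5,643.06
  Aug: +$1,815.00 → -$3,828.06
  Sep: +$1,815.00 → -$2,013.06
  Oct: +$1,815.00 → -$198.06
  Nov: +$1,815.00 − $1,413.12 → $203.82
  Dec: +$1,815.00 → $2,018.82
  Jan: +$1,815.00 − $11,093.82 → -$7,260.00
  Feb: +$1,815.00 → -$5,445.00
  Mar: +$1,815.00 → -$3,630.00
  Apr: +$1,815.00 → -$1,815.00
  May: +$1,815.00 → $0.00
Lowest trial balance = -$7,260.00 (Jan)
Initial deposit = cushion − low point = $1,815.00 − (-$7,260.00) = $9,075.00

$9,075.00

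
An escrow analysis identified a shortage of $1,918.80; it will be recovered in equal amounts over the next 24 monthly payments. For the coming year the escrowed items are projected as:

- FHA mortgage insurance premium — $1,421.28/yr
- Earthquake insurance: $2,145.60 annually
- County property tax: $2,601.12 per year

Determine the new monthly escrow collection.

$593.95

FHA mortgage insurance premium: $1,421.28
Earthquake insurance: $2,145.60
County property tax: $2,601.12
Annual escrow total = $1,421.28 + $2,145.60 + $2,601.12 = $6,168.00
Per month = $6,168.00 / 12 = $514.00
Shortage per month = $1,918.80 / 24 = $79.95
New monthly escrow = $514.00 + $79.95 = $593.95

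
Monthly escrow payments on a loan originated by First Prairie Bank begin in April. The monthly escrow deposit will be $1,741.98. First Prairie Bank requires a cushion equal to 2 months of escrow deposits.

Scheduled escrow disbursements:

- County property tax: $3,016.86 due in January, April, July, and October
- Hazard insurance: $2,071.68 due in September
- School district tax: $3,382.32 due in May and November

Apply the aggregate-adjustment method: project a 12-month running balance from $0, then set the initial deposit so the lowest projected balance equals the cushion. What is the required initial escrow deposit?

Cushion = 2 × $1,741.98 = $3,483.96
Trial balance (start $0, +$1,741.98 each month, − disbursements):
  Apr: +$1,741.98 − $3,016.86 → -$1,274.88
  May: +$1,741.98 − $3,382.32 → -$2,915.22
  Jun: +$1,741.98 → -$1,173.24
  Jul: +$1,741.98 − $3,016.86 → -$2,448.12
  Aug: +$1,741.98 → -$706.14
  Sep: +$1,741.98 − $2,071.68 → -$1,035.84
  Oct: +$1,741.98 − $3,016.86 → -$2,310.72
  Nov: +$1,741.98 − $3,382.32 → -$3,951.06
  Dec: +$1,741.98 → -$2,209.08
  Jan: +$1,741.98 − $3,016.86 → -$3,483.96
  Feb: +$1,741.98 → -$1,741.98
  Mar: +$1,741.98 → $0.00
Lowest trial balance = -$3,951.06 (Nov)
Initial deposit = cushion − low point = $3,483.96 − (-$3,951.06) = $7,435.02

$7,435.02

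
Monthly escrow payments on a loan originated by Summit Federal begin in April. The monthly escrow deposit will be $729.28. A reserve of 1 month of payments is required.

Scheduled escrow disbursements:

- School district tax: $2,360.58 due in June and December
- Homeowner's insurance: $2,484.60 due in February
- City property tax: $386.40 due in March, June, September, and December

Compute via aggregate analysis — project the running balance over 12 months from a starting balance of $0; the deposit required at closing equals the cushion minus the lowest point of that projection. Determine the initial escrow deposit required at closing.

Cushion = 1 × $729.28 = $729.28
Trial balance (start $0, +$729.28 each month, − disbursements):
  Apr: +$729.28 → $729.28
  May: +$729.28 → $1,458.56
  Jun: +$729.28 − $2,746.98 → -$559.14
  Jul: +$729.28 → $170.14
  Aug: +$729.28 → $899.42
  Sep: +$729.28 − $386.40 → $1,242.30
  Oct: +$729.28 → $1,971.58
  Nov: +$729.28 → $2,700.86
  Dec: +$729.28 − $2,746.98 → $683.16
  Jan: +$729.28 → $1,412.44
  Feb: +$729.28 − $2,484.60 → -$342.88
  Mar: +$729.28 − $386.40 → $0.00
Lowest trial balance = -$559.14 (Jun)
Initial deposit = cushion − low point = $729.28 − (-$559.14) = $1,288.42

$1,288.42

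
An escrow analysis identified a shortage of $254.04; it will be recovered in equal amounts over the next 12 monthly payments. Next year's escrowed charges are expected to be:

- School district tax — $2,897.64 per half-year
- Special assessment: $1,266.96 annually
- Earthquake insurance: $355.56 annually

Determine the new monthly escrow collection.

School district tax: $2,897.64 × 2 = $5,795.28/yr
Special assessment: $1,266.96/yr
Earthquake insurance: $355.56/yr
Yearly total = $7,417.80
Monthly escrow = $7,417.80 / 12 = $618.15
Shortage spread = $254.04 ÷ 12 = $21.17/mo
New monthly escrow = $618.15 + $21.17 = $639.32

$639.32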